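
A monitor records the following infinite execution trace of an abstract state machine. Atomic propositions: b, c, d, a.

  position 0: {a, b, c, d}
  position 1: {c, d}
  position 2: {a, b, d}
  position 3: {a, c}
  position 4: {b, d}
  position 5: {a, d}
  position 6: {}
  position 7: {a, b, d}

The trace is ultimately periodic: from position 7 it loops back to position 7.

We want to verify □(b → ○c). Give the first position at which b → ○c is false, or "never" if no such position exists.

Check b → ○c at each position in order: 0 ✓, 1 ✓, 2 ✓, 3 ✓.
At position 4 the labels are {b, d} and the next position 5 has {a, d}, so b → ○c is false there. This is the first violation.

4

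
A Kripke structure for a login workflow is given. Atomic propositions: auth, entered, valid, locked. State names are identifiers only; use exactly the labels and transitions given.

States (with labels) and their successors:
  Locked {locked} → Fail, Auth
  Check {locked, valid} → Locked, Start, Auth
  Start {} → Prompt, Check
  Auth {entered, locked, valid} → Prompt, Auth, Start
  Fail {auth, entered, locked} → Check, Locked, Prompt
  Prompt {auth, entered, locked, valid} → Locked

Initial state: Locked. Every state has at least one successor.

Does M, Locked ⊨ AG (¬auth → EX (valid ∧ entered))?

Yes

States satisfying ¬auth → EX (valid ∧ entered): {Locked, Check, Start, Auth, Fail, Prompt}.
States satisfying AG (¬auth → EX (valid ∧ entered)): {Locked, Check, Start, Auth, Fail, Prompt}.
Every state reachable from Locked satisfies ¬auth → EX (valid ∧ entered).
Locked ∈ Sat(AG (¬auth → EX (valid ∧ entered))).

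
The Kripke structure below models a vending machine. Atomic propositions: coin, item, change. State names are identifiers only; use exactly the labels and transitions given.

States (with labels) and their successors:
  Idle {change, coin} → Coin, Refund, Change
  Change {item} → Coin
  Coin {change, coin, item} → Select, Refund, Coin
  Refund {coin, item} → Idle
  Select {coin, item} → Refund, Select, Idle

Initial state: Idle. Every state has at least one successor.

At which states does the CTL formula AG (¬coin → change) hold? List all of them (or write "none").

States satisfying ¬coin → change: {Idle, Coin, Refund, Select}.
States satisfying AG (¬coin → change): ∅.

none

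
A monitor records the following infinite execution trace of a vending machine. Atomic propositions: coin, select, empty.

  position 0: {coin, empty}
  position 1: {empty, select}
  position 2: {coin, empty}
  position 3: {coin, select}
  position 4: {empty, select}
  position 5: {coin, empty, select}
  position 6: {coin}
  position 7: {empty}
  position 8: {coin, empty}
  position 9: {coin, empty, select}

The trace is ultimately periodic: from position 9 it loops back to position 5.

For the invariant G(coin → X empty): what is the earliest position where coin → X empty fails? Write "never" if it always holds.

Check coin → X empty at each position in order: 0 ✓, 1 ✓.
At position 2 the labels are {coin, empty} and the next position 3 has {coin, select}, so coin → X empty is false there. This is the first violation.

2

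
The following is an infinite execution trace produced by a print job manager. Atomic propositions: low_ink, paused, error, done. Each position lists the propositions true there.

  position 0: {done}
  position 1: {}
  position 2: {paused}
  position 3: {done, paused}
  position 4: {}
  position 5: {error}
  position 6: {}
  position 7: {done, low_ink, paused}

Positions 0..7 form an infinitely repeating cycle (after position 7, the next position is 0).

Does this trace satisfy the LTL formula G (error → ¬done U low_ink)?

Yes

error → ¬done U low_ink holds at every position 0..7, and those are all positions ever visited, so G (error → ¬done U low_ink) holds.
Positions where error holds: 5.
Check ¬done U low_ink at each: 5→ok.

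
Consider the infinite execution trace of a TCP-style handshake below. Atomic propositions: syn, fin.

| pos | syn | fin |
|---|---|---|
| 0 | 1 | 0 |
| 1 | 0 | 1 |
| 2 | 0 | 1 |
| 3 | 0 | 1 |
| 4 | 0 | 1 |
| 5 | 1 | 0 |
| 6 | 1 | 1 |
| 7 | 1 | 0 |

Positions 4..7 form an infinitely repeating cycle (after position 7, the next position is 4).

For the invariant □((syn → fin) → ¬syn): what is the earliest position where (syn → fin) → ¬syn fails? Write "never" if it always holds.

6

Check (syn → fin) → ¬syn at each position in order: 0 ✓, 1 ✓, 2 ✓, 3 ✓, 4 ✓, 5 ✓.
At position 6 the labels are {fin, syn}, so (syn → fin) → ¬syn is false there. This is the first violation.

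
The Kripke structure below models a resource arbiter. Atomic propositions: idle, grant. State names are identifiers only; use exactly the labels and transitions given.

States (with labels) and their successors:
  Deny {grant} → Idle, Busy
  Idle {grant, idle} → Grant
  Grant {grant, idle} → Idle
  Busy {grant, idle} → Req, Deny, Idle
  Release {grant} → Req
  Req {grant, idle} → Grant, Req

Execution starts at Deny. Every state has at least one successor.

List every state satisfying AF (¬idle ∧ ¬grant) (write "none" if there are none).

none

States satisfying ¬idle ∧ ¬grant: ∅.
States satisfying AF (¬idle ∧ ¬grant): ∅.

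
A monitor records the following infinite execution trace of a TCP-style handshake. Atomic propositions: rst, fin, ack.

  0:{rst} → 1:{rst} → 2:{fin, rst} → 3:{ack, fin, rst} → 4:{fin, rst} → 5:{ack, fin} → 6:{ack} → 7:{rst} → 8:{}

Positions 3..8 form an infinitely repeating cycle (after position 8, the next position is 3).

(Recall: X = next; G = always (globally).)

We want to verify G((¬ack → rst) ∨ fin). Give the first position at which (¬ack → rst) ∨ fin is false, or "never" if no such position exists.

Check (¬ack → rst) ∨ fin at each position in order: 0 ✓, 1 ✓, 2 ✓, 3 ✓, 4 ✓, 5 ✓, 6 ✓, 7 ✓.
At position 8 the labels are {}, so (¬ack → rst) ∨ fin is false there. This is the first violation.

8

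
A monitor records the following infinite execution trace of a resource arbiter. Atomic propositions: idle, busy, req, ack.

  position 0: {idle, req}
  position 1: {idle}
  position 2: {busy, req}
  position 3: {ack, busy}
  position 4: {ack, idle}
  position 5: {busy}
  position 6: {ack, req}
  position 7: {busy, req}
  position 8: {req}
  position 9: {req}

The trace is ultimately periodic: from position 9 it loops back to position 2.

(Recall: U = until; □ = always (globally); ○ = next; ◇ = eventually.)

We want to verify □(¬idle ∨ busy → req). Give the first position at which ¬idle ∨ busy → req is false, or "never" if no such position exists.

Check ¬idle ∨ busy → req at each position in order: 0 ✓, 1 ✓, 2 ✓.
At position 3 the labels are {ack, busy}, so ¬idle ∨ busy → req is false there. This is the first violation.

3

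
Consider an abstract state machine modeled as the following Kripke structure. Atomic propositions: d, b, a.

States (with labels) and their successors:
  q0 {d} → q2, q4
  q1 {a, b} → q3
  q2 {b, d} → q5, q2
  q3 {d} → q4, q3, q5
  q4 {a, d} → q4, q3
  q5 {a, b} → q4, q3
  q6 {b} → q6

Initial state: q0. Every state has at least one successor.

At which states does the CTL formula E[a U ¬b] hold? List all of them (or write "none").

States satisfying a: {q1, q4, q5}.
States satisfying ¬b: {q0, q3, q4}.
States satisfying E[a U ¬b]: {q0, q1, q3, q4, q5}.

{q0, q1, q3, q4, q5}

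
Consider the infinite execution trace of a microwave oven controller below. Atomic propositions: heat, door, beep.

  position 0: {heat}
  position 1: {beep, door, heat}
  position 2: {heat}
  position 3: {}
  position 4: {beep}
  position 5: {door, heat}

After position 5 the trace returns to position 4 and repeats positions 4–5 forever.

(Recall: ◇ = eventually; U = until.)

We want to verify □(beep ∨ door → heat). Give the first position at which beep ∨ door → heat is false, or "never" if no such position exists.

Check beep ∨ door → heat at each position in order: 0 ✓, 1 ✓, 2 ✓, 3 ✓.
At position 4 the labels are {beep}, so beep ∨ door → heat is false there. This is the first violation.

4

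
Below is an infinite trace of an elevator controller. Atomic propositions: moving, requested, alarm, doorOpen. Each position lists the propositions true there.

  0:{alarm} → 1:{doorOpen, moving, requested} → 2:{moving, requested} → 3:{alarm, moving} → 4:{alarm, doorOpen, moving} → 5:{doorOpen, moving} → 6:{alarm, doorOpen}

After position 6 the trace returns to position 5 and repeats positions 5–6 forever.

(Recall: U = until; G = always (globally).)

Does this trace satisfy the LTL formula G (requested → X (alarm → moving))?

requested → X (alarm → moving) holds at every position 0..6, and those are all positions ever visited, so G (requested → X (alarm → moving)) holds.
Positions where requested holds: 1, 2.
Check X (alarm → moving) at each: 1→ok, 2→ok.

Holds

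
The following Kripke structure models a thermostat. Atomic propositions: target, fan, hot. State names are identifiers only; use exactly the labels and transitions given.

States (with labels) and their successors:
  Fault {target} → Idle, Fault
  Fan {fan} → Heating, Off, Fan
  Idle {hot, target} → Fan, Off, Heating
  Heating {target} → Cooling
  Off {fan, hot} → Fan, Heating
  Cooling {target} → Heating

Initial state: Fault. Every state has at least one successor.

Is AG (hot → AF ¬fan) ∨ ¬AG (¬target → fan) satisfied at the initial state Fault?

States satisfying hot → AF ¬fan: {Fault, Fan, Idle, Heating, Cooling}.
States satisfying AG (hot → AF ¬fan): {Heating, Cooling}.
States satisfying ¬target → fan: {Fault, Fan, Idle, Heating, Off, Cooling}.
States satisfying AG (¬target → fan): {Fault, Fan, Idle, Heating, Off, Cooling}.
States satisfying ¬AG (¬target → fan): ∅.
States satisfying AG (hot → AF ¬fan) ∨ ¬AG (¬target → fan): {Heating, Cooling}.
Fault ∉ Sat(AG (hot → AF ¬fan) ∨ ¬AG (¬target → fan)).

Does not hold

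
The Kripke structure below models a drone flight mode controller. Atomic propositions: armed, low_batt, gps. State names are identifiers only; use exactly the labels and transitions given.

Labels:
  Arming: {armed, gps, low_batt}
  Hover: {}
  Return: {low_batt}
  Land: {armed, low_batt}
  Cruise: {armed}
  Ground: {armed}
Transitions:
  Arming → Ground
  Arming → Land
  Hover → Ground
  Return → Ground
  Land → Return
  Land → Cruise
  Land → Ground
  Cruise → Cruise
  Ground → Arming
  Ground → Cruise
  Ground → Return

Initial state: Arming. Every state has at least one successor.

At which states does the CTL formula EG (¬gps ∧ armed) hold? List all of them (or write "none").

{Land, Cruise, Ground}

States satisfying ¬gps ∧ armed: {Land, Cruise, Ground}.
States satisfying EG (¬gps ∧ armed): {Land, Cruise, Ground}.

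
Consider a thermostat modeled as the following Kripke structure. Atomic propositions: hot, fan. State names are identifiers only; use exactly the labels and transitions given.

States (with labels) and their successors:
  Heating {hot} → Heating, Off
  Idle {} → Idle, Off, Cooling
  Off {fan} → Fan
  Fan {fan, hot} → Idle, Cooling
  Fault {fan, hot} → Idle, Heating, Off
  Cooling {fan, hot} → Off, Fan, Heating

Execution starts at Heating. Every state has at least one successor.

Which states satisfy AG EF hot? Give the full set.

States satisfying EF hot: {Heating, Idle, Off, Fan, Fault, Cooling}.
States satisfying AG EF hot: {Heating, Idle, Off, Fan, Fault, Cooling}.

{Heating, Idle, Off, Fan, Fault, Cooling}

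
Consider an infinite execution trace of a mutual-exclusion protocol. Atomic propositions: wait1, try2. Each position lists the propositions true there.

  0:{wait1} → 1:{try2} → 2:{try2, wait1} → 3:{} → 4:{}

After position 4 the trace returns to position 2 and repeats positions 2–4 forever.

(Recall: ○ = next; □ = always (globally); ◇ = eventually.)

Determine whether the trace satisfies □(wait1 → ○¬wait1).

Holds

wait1 → ○¬wait1 holds at every position 0..4, and those are all positions ever visited, so □(wait1 → ○¬wait1) holds.
Positions where wait1 holds: 0, 2.
Check ○¬wait1 at each: 0→ok, 2→ok.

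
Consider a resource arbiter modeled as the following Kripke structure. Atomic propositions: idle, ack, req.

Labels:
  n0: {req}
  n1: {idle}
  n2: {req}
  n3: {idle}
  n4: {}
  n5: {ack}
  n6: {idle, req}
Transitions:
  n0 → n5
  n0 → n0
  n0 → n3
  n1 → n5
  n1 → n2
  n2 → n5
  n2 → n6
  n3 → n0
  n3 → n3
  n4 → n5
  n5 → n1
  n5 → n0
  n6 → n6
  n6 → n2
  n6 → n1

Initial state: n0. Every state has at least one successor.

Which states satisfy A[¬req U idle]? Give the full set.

{n1, n3, n6}

States satisfying ¬req: {n1, n3, n4, n5}.
States satisfying idle: {n1, n3, n6}.
States satisfying A[¬req U idle]: {n1, n3, n6}.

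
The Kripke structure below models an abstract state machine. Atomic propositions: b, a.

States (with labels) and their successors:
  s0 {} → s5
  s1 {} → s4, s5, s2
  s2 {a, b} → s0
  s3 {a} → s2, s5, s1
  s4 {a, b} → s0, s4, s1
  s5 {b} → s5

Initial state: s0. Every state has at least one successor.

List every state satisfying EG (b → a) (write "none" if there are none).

States satisfying b → a: {s0, s1, s2, s3, s4}.
States satisfying EG (b → a): {s1, s3, s4}.

{s1, s3, s4}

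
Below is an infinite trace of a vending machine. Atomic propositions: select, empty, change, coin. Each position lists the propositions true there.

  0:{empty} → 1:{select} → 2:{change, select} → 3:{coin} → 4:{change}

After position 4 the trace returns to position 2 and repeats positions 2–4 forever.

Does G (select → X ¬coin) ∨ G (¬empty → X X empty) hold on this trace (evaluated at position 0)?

Does not hold

select → X ¬coin must hold at every position from 0 onward. It fails at position 2, so G (select → X ¬coin) is false.
Positions where select holds: 1, 2.
Check X ¬coin at each: 1→ok, 2→fails.
¬empty → X X empty must hold at every position from 0 onward. It fails at position 1, so G (¬empty → X X empty) is false.
Positions where ¬empty holds: 1, 2, 3, 4.
Check X X empty at each: 1→fails, 2→fails, 3→fails, 4→fails.
At position 0: G (select → X ¬coin) is false; G (¬empty → X X empty) is false; so G (select → X ¬coin) ∨ G (¬empty → X X empty) is false.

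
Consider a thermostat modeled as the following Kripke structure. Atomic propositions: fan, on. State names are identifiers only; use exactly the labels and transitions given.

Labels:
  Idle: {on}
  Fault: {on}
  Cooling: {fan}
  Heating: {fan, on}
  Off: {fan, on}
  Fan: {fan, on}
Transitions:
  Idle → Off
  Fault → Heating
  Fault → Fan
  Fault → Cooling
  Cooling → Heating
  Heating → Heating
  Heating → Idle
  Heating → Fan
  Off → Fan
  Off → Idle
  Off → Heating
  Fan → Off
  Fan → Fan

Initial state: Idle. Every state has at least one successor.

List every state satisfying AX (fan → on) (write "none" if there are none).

States satisfying fan → on: {Idle, Fault, Heating, Off, Fan}.
States satisfying AX (fan → on): {Idle, Cooling, Heating, Off, Fan}.

{Idle, Cooling, Heating, Off, Fan}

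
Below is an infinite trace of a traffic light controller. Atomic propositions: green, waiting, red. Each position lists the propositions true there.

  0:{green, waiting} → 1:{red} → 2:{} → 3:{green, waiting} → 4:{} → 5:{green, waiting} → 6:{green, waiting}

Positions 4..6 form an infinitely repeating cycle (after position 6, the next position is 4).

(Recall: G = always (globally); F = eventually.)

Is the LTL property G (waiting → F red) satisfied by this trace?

No

waiting → F red must hold at every position from 0 onward. It fails at position 3, so G (waiting → F red) is false.
Positions where waiting holds: 0, 3, 5, 6.
Check F red at each: 0→ok, 3→fails, 5→fails, 6→fails.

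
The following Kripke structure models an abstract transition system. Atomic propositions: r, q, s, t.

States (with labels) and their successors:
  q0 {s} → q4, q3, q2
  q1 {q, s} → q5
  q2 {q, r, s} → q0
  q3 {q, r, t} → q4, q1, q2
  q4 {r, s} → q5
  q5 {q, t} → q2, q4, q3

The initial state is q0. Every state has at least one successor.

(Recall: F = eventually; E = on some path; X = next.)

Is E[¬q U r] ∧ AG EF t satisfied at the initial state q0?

Yes

States satisfying ¬q: {q0, q4}.
States satisfying r: {q2, q3, q4}.
States satisfying E[¬q U r]: {q0, q2, q3, q4}.
States satisfying EF t: {q0, q1, q2, q3, q4, q5}.
States satisfying AG EF t: {q0, q1, q2, q3, q4, q5}.
States satisfying E[¬q U r] ∧ AG EF t: {q0, q2, q3, q4}.
q0 ∈ Sat(E[¬q U r] ∧ AG EF t).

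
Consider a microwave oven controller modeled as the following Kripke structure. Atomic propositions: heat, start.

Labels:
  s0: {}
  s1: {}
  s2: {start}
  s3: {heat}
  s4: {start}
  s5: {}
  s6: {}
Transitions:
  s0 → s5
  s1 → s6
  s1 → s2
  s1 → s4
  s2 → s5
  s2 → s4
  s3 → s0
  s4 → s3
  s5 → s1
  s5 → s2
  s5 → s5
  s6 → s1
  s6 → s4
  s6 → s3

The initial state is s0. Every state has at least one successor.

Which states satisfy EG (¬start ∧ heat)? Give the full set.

none

States satisfying ¬start ∧ heat: {s3}.
States satisfying EG (¬start ∧ heat): ∅.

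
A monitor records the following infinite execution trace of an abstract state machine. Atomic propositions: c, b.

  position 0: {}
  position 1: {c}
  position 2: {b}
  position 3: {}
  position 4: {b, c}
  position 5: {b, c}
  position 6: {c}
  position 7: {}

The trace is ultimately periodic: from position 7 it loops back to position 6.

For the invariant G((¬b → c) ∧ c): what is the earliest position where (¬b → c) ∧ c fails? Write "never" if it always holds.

0

At position 0 the labels are {}, so (¬b → c) ∧ c is false there. This is the first violation.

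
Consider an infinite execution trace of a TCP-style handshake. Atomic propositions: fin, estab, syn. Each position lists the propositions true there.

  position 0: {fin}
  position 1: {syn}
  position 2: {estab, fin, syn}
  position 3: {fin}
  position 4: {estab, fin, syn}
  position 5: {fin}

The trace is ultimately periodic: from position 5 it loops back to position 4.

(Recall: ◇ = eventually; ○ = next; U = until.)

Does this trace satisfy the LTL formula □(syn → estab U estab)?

syn → estab U estab must hold at every position from 0 onward. It fails at position 1, so □(syn → estab U estab) is false.
Positions where syn holds: 1, 2, 4.
Check estab U estab at each: 1→fails, 2→ok, 4→ok.

No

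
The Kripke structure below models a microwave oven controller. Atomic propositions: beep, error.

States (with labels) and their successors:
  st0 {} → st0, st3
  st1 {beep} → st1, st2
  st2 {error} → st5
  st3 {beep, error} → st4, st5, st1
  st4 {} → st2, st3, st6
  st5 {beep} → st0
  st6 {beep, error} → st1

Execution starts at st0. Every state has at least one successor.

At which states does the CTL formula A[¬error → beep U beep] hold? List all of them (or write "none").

{st1, st2, st3, st5, st6}

States satisfying ¬error → beep: {st1, st2, st3, st5, st6}.
States satisfying beep: {st1, st3, st5, st6}.
States satisfying A[¬error → beep U beep]: {st1, st2, st3, st5, st6}.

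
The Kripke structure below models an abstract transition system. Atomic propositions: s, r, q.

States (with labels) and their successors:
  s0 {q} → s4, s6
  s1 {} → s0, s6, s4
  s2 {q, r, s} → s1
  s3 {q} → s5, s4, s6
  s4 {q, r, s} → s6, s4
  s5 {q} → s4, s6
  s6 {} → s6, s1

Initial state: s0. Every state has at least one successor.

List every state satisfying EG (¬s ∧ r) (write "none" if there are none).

none

States satisfying ¬s ∧ r: ∅.
States satisfying EG (¬s ∧ r): ∅.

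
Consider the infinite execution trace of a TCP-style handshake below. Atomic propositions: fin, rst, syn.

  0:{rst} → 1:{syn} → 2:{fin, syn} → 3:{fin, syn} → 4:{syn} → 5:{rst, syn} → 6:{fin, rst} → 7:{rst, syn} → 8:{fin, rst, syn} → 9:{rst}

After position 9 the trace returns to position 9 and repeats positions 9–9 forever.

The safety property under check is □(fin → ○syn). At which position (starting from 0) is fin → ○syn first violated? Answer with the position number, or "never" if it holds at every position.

Check fin → ○syn at each position in order: 0 ✓, 1 ✓, 2 ✓, 3 ✓, 4 ✓, 5 ✓, 6 ✓, 7 ✓.
At position 8 the labels are {fin, rst, syn} and the next position 9 has {rst}, so fin → ○syn is false there. This is the first violation.

8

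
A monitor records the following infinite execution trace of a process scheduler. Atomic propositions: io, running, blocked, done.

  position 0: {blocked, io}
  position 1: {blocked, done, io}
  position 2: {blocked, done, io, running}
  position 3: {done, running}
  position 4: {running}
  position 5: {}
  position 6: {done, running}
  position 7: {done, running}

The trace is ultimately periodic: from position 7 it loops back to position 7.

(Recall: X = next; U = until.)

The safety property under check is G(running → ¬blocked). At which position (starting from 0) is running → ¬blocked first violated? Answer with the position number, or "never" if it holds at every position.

2

Check running → ¬blocked at each position in order: 0 ✓, 1 ✓.
At position 2 the labels are {blocked, done, io, running}, so running → ¬blocked is false there. This is the first violation.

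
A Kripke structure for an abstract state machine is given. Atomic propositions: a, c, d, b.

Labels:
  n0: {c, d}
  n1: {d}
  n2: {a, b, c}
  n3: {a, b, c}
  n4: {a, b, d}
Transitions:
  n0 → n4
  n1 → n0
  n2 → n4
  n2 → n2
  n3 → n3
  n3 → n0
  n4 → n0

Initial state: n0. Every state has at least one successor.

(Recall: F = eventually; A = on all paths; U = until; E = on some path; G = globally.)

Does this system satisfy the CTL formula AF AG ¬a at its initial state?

Violated

States satisfying AG ¬a: ∅.
States satisfying AF AG ¬a: ∅.
There is a path from n0 along which AG ¬a never holds.
n0 ∉ Sat(AF AG ¬a).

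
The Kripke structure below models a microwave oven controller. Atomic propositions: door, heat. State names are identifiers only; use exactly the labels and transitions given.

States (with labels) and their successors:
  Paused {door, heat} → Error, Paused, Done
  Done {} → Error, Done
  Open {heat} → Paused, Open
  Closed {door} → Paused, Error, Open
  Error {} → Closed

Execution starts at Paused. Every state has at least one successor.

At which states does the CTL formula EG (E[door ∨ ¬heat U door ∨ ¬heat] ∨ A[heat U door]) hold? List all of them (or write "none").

{Paused, Done, Closed, Error}

States satisfying E[door ∨ ¬heat U door ∨ ¬heat] ∨ A[heat U door]: {Paused, Done, Closed, Error}.
States satisfying EG (E[door ∨ ¬heat U door ∨ ¬heat] ∨ A[heat U door]): {Paused, Done, Closed, Error}.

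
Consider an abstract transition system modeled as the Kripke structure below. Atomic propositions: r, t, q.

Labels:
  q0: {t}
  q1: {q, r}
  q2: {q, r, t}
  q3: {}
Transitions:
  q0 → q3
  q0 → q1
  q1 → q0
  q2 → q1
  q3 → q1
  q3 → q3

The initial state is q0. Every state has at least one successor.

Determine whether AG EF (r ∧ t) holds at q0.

Violated

States satisfying EF (r ∧ t): {q2}.
States satisfying AG EF (r ∧ t): ∅.
q0 is reachable from q0 and violates EF (r ∧ t), so AG fails at q0.
q0 ∉ Sat(AG EF (r ∧ t)).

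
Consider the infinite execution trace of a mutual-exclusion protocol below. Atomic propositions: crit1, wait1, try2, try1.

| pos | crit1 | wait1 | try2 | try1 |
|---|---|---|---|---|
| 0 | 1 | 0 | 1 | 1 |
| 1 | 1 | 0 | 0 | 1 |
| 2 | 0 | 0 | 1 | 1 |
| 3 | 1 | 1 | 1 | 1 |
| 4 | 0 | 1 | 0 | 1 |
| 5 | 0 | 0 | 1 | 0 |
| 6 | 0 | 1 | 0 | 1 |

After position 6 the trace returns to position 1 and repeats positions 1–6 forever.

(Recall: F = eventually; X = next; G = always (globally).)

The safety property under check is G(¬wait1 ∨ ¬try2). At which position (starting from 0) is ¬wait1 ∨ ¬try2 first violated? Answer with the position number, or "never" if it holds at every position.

3

Check ¬wait1 ∨ ¬try2 at each position in order: 0 ✓, 1 ✓, 2 ✓.
At position 3 the labels are {crit1, try1, try2, wait1}, so ¬wait1 ∨ ¬try2 is false there. This is the first violation.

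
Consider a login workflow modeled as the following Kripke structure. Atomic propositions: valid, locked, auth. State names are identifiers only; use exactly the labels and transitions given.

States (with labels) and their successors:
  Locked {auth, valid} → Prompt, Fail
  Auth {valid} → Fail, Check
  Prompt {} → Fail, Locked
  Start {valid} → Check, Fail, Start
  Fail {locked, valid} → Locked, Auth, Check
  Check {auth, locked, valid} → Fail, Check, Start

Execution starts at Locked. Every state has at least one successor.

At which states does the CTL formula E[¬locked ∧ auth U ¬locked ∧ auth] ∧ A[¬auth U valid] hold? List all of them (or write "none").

{Locked}

States satisfying ¬locked ∧ auth: {Locked}.
States satisfying E[¬locked ∧ auth U ¬locked ∧ auth]: {Locked}.
States satisfying ¬auth: {Auth, Prompt, Start, Fail}.
States satisfying valid: {Locked, Auth, Start, Fail, Check}.
States satisfying A[¬auth U valid]: {Locked, Auth, Prompt, Start, Fail, Check}.
States satisfying E[¬locked ∧ auth U ¬locked ∧ auth] ∧ A[¬auth U valid]: {Locked}.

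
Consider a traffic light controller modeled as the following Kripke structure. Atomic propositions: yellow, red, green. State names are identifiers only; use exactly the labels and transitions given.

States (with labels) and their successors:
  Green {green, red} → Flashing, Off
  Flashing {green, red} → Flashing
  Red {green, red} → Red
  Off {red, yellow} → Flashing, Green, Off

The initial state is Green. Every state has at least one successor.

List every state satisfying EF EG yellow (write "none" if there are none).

{Green, Off}

States satisfying EG yellow: {Off}.
States satisfying EF EG yellow: {Green, Off}.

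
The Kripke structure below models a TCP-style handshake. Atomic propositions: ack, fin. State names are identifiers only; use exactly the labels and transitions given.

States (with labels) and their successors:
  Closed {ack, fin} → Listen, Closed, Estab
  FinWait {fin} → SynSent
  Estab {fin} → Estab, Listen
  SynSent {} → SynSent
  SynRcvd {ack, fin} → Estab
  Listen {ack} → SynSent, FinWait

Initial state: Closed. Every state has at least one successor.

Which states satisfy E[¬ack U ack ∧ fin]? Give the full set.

States satisfying ¬ack: {FinWait, Estab, SynSent}.
States satisfying ack ∧ fin: {Closed, SynRcvd}.
States satisfying E[¬ack U ack ∧ fin]: {Closed, SynRcvd}.

{Closed, SynRcvd}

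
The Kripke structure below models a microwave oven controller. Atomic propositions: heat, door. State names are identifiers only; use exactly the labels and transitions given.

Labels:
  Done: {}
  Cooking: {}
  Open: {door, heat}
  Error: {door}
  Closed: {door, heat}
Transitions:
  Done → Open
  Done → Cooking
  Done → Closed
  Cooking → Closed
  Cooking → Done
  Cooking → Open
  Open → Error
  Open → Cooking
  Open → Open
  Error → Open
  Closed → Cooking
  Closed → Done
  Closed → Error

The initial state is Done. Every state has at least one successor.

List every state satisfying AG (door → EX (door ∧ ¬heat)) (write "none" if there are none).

none

States satisfying door → EX (door ∧ ¬heat): {Done, Cooking, Open, Closed}.
States satisfying AG (door → EX (door ∧ ¬heat)): ∅.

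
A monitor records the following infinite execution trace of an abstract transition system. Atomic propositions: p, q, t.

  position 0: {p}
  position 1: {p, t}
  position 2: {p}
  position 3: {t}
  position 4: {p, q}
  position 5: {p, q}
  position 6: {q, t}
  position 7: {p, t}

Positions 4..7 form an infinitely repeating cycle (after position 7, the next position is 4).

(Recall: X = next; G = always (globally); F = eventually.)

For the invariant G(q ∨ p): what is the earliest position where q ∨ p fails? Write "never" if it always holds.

Check q ∨ p at each position in order: 0 ✓, 1 ✓, 2 ✓.
At position 3 the labels are {t}, so q ∨ p is false there. This is the first violation.

3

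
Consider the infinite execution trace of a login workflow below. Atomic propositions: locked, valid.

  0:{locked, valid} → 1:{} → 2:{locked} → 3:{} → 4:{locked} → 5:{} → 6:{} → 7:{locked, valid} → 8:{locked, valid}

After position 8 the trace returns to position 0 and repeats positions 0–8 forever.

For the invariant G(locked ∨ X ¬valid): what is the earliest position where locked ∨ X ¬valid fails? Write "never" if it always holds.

6

Check locked ∨ X ¬valid at each position in order: 0 ✓, 1 ✓, 2 ✓, 3 ✓, 4 ✓, 5 ✓.
At position 6 the labels are {} and the next position 7 has {locked, valid}, so locked ∨ X ¬valid is false there. This is the first violation.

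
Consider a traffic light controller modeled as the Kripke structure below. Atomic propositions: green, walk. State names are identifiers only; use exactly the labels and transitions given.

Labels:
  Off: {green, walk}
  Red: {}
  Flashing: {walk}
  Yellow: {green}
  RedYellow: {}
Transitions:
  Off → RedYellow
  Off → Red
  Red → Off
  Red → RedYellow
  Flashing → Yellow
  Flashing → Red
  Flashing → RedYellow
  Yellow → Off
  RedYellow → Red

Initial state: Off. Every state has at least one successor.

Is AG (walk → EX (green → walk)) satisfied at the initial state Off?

Yes

States satisfying walk → EX (green → walk): {Off, Red, Flashing, Yellow, RedYellow}.
States satisfying AG (walk → EX (green → walk)): {Off, Red, Flashing, Yellow, RedYellow}.
Every state reachable from Off satisfies walk → EX (green → walk).
Off ∈ Sat(AG (walk → EX (green → walk))).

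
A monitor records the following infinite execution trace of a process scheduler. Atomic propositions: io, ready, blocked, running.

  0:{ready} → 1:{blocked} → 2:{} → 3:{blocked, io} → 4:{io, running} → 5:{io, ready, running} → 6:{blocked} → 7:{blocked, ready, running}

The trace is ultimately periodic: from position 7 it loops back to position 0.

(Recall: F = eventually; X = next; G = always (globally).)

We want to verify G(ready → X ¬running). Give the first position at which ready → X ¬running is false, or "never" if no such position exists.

never

ready → X ¬running holds at every position 0..7, and those are all the positions the trace ever visits, so the invariant G(ready → X ¬running) is never violated.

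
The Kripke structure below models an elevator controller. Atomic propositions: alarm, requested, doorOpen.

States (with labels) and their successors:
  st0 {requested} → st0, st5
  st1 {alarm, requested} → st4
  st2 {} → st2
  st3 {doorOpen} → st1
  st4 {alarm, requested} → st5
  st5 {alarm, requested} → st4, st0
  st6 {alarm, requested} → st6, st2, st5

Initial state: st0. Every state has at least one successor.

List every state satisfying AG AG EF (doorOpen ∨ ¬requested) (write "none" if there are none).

{st2}

States satisfying AG EF (doorOpen ∨ ¬requested): {st2}.
States satisfying AG AG EF (doorOpen ∨ ¬requested): {st2}.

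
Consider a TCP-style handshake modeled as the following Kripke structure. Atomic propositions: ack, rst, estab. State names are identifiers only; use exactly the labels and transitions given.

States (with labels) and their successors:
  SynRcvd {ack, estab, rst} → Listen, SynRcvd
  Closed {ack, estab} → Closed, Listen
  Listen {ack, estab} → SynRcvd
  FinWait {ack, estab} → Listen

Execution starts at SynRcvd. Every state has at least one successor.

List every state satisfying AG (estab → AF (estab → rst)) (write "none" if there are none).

States satisfying estab → AF (estab → rst): {SynRcvd, Listen, FinWait}.
States satisfying AG (estab → AF (estab → rst)): {SynRcvd, Listen, FinWait}.

{SynRcvd, Listen, FinWait}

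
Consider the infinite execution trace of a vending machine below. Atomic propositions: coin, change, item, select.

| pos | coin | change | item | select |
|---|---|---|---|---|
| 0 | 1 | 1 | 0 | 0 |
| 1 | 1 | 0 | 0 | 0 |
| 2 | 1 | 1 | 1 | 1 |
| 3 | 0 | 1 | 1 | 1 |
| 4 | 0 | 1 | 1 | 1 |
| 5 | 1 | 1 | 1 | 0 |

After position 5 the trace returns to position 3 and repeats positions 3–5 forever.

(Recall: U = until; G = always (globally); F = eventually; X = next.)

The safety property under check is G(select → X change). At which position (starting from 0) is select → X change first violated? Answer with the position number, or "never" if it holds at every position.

never

select → X change holds at every position 0..5, and those are all the positions the trace ever visits, so the invariant G(select → X change) is never violated.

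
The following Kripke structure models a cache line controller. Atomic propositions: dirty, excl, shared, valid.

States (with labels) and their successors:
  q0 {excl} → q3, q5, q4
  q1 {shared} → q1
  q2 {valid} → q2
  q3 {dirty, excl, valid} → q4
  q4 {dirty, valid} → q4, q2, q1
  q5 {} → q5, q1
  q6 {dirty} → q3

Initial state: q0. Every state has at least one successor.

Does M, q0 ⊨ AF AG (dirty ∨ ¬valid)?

States satisfying AG (dirty ∨ ¬valid): {q1, q5}.
States satisfying AF AG (dirty ∨ ¬valid): {q1, q5}.
There is a path from q0 along which AG (dirty ∨ ¬valid) never holds.
q0 ∉ Sat(AF AG (dirty ∨ ¬valid)).

Violated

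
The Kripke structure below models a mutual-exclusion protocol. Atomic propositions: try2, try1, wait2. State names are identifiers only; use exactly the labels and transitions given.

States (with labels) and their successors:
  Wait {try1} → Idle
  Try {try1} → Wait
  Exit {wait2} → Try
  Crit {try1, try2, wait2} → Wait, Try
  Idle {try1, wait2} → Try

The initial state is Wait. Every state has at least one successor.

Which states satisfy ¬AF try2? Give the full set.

{Wait, Try, Exit, Idle}

States satisfying try2: {Crit}.
States satisfying AF try2: {Crit}.
States satisfying ¬AF try2: {Wait, Try, Exit, Idle}.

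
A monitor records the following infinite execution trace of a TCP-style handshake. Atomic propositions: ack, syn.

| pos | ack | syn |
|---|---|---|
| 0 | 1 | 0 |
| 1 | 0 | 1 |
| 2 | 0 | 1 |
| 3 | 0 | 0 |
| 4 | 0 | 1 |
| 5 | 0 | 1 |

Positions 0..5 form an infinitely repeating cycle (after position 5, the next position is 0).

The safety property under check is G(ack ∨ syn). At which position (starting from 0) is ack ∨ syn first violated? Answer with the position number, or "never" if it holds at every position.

3

Check ack ∨ syn at each position in order: 0 ✓, 1 ✓, 2 ✓.
At position 3 the labels are {}, so ack ∨ syn is false there. This is the first violation.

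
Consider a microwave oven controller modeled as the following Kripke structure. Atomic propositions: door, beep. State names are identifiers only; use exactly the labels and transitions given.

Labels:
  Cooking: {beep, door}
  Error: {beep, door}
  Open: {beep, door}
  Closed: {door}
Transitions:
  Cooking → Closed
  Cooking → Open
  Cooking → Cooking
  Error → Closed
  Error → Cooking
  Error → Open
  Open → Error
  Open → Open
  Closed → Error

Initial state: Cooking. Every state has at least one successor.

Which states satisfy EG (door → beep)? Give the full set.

States satisfying door → beep: {Cooking, Error, Open}.
States satisfying EG (door → beep): {Cooking, Error, Open}.

{Cooking, Error, Open}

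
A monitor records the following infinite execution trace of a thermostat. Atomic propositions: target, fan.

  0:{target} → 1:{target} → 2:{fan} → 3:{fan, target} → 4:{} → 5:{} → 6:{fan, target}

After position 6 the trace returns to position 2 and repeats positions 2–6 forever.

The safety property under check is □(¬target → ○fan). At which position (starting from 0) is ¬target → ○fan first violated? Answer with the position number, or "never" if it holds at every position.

4

Check ¬target → ○fan at each position in order: 0 ✓, 1 ✓, 2 ✓, 3 ✓.
At position 4 the labels are {} and the next position 5 has {}, so ¬target → ○fan is false there. This is the first violation.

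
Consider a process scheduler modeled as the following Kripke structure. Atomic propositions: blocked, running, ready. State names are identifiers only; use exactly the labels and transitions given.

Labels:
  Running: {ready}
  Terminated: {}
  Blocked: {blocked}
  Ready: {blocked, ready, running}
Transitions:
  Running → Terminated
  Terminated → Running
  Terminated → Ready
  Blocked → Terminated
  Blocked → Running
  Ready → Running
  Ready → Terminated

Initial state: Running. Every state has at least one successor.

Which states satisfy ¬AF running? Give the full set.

States satisfying running: {Ready}.
States satisfying AF running: {Ready}.
States satisfying ¬AF running: {Running, Terminated, Blocked}.

{Running, Terminated, Blocked}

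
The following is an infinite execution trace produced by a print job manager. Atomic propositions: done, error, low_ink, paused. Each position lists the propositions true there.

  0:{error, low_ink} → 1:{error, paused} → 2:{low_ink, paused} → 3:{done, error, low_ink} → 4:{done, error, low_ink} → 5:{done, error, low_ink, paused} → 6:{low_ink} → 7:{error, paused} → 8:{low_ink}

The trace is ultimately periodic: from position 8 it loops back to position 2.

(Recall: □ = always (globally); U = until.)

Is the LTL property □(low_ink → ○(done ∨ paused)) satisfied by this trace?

low_ink → ○(done ∨ paused) must hold at every position from 0 onward. It fails at position 5, so □(low_ink → ○(done ∨ paused)) is false.
Positions where low_ink holds: 0, 2, 3, 4, 5, 6, 8.
Check ○(done ∨ paused) at each: 0→ok, 2→ok, 3→ok, 4→ok, 5→fails, 6→ok, 8→ok.

Does not hold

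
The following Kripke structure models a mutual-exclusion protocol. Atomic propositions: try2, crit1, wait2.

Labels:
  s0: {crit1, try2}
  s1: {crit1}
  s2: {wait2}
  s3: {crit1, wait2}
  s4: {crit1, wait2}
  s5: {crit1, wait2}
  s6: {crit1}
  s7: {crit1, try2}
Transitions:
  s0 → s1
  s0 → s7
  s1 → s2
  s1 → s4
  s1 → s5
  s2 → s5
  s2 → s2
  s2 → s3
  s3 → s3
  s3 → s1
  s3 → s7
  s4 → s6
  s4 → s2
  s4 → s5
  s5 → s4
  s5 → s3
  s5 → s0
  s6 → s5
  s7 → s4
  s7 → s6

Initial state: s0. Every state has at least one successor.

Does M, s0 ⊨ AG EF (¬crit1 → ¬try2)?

Yes

States satisfying EF (¬crit1 → ¬try2): {s0, s1, s2, s3, s4, s5, s6, s7}.
States satisfying AG EF (¬crit1 → ¬try2): {s0, s1, s2, s3, s4, s5, s6, s7}.
Every state reachable from s0 satisfies EF (¬crit1 → ¬try2).
s0 ∈ Sat(AG EF (¬crit1 → ¬try2)).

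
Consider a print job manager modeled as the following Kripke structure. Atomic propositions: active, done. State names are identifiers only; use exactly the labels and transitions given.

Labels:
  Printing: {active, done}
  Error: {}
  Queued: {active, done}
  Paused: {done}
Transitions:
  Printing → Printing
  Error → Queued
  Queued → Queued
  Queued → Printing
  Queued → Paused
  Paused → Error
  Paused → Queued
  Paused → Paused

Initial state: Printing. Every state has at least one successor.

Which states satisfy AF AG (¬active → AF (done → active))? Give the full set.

{Printing}

States satisfying AG (¬active → AF (done → active)): {Printing}.
States satisfying AF AG (¬active → AF (done → active)): {Printing}.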